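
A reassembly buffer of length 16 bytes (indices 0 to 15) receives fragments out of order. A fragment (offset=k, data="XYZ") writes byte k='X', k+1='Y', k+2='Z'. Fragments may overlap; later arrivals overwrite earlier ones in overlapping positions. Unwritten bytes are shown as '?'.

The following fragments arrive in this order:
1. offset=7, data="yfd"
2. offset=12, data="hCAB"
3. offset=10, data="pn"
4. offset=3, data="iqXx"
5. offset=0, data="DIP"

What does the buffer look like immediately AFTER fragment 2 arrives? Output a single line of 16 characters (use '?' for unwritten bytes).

Answer: ???????yfd??hCAB

Derivation:
Fragment 1: offset=7 data="yfd" -> buffer=???????yfd??????
Fragment 2: offset=12 data="hCAB" -> buffer=???????yfd??hCAB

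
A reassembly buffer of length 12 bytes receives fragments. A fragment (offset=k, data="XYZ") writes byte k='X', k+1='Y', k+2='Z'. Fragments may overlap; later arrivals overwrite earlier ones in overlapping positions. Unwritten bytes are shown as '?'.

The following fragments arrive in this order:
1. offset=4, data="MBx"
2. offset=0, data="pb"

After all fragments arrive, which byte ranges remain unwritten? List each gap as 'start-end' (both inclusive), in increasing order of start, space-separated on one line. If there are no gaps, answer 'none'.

Fragment 1: offset=4 len=3
Fragment 2: offset=0 len=2
Gaps: 2-3 7-11

Answer: 2-3 7-11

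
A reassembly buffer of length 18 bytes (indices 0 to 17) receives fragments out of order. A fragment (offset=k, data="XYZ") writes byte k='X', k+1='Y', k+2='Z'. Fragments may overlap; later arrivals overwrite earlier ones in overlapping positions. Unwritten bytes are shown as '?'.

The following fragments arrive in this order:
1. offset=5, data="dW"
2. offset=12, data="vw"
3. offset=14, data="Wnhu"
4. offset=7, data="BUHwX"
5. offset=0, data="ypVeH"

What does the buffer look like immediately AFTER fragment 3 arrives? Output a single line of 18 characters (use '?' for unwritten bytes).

Answer: ?????dW?????vwWnhu

Derivation:
Fragment 1: offset=5 data="dW" -> buffer=?????dW???????????
Fragment 2: offset=12 data="vw" -> buffer=?????dW?????vw????
Fragment 3: offset=14 data="Wnhu" -> buffer=?????dW?????vwWnhu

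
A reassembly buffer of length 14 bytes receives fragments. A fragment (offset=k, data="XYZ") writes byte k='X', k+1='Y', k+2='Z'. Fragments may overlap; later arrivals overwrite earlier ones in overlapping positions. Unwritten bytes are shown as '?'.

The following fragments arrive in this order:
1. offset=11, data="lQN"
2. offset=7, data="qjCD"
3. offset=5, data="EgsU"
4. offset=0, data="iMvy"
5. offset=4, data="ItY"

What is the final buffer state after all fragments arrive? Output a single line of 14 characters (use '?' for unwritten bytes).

Answer: iMvyItYsUCDlQN

Derivation:
Fragment 1: offset=11 data="lQN" -> buffer=???????????lQN
Fragment 2: offset=7 data="qjCD" -> buffer=???????qjCDlQN
Fragment 3: offset=5 data="EgsU" -> buffer=?????EgsUCDlQN
Fragment 4: offset=0 data="iMvy" -> buffer=iMvy?EgsUCDlQN
Fragment 5: offset=4 data="ItY" -> buffer=iMvyItYsUCDlQN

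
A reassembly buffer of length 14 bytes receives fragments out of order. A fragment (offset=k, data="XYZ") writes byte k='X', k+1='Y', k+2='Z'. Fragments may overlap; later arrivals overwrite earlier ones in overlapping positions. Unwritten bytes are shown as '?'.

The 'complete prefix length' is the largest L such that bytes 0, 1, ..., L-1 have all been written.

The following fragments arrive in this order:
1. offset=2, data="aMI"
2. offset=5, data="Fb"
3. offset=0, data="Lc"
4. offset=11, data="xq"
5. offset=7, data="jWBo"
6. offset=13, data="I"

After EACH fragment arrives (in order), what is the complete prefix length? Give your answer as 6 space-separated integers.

Fragment 1: offset=2 data="aMI" -> buffer=??aMI????????? -> prefix_len=0
Fragment 2: offset=5 data="Fb" -> buffer=??aMIFb??????? -> prefix_len=0
Fragment 3: offset=0 data="Lc" -> buffer=LcaMIFb??????? -> prefix_len=7
Fragment 4: offset=11 data="xq" -> buffer=LcaMIFb????xq? -> prefix_len=7
Fragment 5: offset=7 data="jWBo" -> buffer=LcaMIFbjWBoxq? -> prefix_len=13
Fragment 6: offset=13 data="I" -> buffer=LcaMIFbjWBoxqI -> prefix_len=14

Answer: 0 0 7 7 13 14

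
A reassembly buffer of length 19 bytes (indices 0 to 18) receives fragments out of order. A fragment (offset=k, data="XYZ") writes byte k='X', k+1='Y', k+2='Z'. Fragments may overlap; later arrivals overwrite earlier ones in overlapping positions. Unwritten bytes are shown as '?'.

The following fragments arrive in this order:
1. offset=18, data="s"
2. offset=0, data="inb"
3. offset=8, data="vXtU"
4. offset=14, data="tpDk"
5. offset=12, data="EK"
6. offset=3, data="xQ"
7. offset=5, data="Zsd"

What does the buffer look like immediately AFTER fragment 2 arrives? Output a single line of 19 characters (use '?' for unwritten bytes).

Fragment 1: offset=18 data="s" -> buffer=??????????????????s
Fragment 2: offset=0 data="inb" -> buffer=inb???????????????s

Answer: inb???????????????s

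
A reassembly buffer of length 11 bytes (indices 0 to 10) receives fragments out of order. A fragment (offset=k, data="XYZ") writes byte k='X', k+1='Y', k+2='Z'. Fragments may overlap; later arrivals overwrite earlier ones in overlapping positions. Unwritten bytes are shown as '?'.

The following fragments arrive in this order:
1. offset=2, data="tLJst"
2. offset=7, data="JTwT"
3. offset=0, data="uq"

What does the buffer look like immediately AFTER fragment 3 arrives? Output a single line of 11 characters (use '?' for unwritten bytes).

Answer: uqtLJstJTwT

Derivation:
Fragment 1: offset=2 data="tLJst" -> buffer=??tLJst????
Fragment 2: offset=7 data="JTwT" -> buffer=??tLJstJTwT
Fragment 3: offset=0 data="uq" -> buffer=uqtLJstJTwT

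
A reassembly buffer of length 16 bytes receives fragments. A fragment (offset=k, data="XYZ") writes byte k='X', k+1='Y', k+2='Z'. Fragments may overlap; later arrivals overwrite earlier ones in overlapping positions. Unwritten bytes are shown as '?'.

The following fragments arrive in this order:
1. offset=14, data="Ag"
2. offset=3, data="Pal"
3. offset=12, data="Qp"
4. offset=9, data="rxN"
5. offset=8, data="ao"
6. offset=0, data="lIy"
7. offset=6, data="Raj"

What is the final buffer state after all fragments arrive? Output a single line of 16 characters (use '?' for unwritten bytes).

Answer: lIyPalRajoxNQpAg

Derivation:
Fragment 1: offset=14 data="Ag" -> buffer=??????????????Ag
Fragment 2: offset=3 data="Pal" -> buffer=???Pal????????Ag
Fragment 3: offset=12 data="Qp" -> buffer=???Pal??????QpAg
Fragment 4: offset=9 data="rxN" -> buffer=???Pal???rxNQpAg
Fragment 5: offset=8 data="ao" -> buffer=???Pal??aoxNQpAg
Fragment 6: offset=0 data="lIy" -> buffer=lIyPal??aoxNQpAg
Fragment 7: offset=6 data="Raj" -> buffer=lIyPalRajoxNQpAg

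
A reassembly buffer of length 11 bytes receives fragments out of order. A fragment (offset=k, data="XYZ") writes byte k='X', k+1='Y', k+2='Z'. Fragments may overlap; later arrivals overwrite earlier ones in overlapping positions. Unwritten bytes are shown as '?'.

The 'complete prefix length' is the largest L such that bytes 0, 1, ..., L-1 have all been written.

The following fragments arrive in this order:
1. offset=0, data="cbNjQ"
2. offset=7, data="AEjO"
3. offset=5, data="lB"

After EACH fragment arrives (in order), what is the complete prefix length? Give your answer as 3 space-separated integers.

Fragment 1: offset=0 data="cbNjQ" -> buffer=cbNjQ?????? -> prefix_len=5
Fragment 2: offset=7 data="AEjO" -> buffer=cbNjQ??AEjO -> prefix_len=5
Fragment 3: offset=5 data="lB" -> buffer=cbNjQlBAEjO -> prefix_len=11

Answer: 5 5 11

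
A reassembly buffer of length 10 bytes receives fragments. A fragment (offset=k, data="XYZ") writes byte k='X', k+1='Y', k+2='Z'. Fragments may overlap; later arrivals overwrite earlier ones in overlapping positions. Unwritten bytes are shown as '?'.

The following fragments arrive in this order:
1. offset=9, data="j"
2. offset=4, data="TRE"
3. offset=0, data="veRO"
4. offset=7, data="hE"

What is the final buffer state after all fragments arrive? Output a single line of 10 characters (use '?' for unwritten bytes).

Answer: veROTREhEj

Derivation:
Fragment 1: offset=9 data="j" -> buffer=?????????j
Fragment 2: offset=4 data="TRE" -> buffer=????TRE??j
Fragment 3: offset=0 data="veRO" -> buffer=veROTRE??j
Fragment 4: offset=7 data="hE" -> buffer=veROTREhEj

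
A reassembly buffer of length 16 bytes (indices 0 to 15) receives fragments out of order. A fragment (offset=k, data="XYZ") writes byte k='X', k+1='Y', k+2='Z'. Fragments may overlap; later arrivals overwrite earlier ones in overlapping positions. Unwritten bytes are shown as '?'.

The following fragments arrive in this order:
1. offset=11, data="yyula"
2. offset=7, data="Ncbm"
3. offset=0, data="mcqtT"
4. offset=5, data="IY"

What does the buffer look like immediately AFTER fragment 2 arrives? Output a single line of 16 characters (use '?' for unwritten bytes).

Fragment 1: offset=11 data="yyula" -> buffer=???????????yyula
Fragment 2: offset=7 data="Ncbm" -> buffer=???????Ncbmyyula

Answer: ???????Ncbmyyula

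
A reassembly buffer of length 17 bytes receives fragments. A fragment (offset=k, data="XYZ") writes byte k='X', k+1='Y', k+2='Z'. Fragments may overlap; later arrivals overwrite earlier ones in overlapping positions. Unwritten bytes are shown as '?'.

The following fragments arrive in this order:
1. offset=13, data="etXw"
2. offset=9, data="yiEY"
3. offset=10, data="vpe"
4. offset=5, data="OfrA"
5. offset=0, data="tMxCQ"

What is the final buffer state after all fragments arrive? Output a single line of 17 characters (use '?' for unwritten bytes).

Fragment 1: offset=13 data="etXw" -> buffer=?????????????etXw
Fragment 2: offset=9 data="yiEY" -> buffer=?????????yiEYetXw
Fragment 3: offset=10 data="vpe" -> buffer=?????????yvpeetXw
Fragment 4: offset=5 data="OfrA" -> buffer=?????OfrAyvpeetXw
Fragment 5: offset=0 data="tMxCQ" -> buffer=tMxCQOfrAyvpeetXw

Answer: tMxCQOfrAyvpeetXw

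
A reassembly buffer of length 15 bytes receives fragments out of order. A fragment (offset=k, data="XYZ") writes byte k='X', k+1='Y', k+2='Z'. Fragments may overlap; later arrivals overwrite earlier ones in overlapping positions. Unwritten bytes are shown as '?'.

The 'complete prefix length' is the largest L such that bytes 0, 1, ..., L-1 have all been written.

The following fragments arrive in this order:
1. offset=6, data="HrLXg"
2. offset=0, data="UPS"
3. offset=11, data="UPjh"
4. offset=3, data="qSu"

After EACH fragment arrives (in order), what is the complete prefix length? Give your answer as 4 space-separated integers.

Answer: 0 3 3 15

Derivation:
Fragment 1: offset=6 data="HrLXg" -> buffer=??????HrLXg???? -> prefix_len=0
Fragment 2: offset=0 data="UPS" -> buffer=UPS???HrLXg???? -> prefix_len=3
Fragment 3: offset=11 data="UPjh" -> buffer=UPS???HrLXgUPjh -> prefix_len=3
Fragment 4: offset=3 data="qSu" -> buffer=UPSqSuHrLXgUPjh -> prefix_len=15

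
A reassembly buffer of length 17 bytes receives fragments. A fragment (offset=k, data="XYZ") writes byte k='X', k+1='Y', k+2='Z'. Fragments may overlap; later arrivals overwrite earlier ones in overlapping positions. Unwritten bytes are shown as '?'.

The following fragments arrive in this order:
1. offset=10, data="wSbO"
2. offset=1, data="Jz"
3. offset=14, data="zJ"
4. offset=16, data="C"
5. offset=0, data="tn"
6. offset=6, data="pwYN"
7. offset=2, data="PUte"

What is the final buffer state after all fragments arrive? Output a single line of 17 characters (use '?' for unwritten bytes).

Fragment 1: offset=10 data="wSbO" -> buffer=??????????wSbO???
Fragment 2: offset=1 data="Jz" -> buffer=?Jz???????wSbO???
Fragment 3: offset=14 data="zJ" -> buffer=?Jz???????wSbOzJ?
Fragment 4: offset=16 data="C" -> buffer=?Jz???????wSbOzJC
Fragment 5: offset=0 data="tn" -> buffer=tnz???????wSbOzJC
Fragment 6: offset=6 data="pwYN" -> buffer=tnz???pwYNwSbOzJC
Fragment 7: offset=2 data="PUte" -> buffer=tnPUtepwYNwSbOzJC

Answer: tnPUtepwYNwSbOzJC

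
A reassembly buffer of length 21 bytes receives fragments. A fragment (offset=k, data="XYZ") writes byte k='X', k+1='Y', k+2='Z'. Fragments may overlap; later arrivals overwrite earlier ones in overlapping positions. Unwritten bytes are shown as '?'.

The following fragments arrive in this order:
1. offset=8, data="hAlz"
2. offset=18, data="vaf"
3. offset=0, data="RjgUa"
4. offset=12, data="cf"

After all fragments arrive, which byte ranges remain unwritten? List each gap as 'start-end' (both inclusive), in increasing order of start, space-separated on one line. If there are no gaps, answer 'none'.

Answer: 5-7 14-17

Derivation:
Fragment 1: offset=8 len=4
Fragment 2: offset=18 len=3
Fragment 3: offset=0 len=5
Fragment 4: offset=12 len=2
Gaps: 5-7 14-17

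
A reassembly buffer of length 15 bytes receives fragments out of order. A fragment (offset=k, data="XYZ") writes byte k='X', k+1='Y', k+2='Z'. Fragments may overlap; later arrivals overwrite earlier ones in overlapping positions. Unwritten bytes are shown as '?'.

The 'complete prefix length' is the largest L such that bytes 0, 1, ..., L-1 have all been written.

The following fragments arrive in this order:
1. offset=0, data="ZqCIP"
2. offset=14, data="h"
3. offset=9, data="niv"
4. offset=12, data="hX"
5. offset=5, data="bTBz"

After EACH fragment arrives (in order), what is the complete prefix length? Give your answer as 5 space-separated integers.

Fragment 1: offset=0 data="ZqCIP" -> buffer=ZqCIP?????????? -> prefix_len=5
Fragment 2: offset=14 data="h" -> buffer=ZqCIP?????????h -> prefix_len=5
Fragment 3: offset=9 data="niv" -> buffer=ZqCIP????niv??h -> prefix_len=5
Fragment 4: offset=12 data="hX" -> buffer=ZqCIP????nivhXh -> prefix_len=5
Fragment 5: offset=5 data="bTBz" -> buffer=ZqCIPbTBznivhXh -> prefix_len=15

Answer: 5 5 5 5 15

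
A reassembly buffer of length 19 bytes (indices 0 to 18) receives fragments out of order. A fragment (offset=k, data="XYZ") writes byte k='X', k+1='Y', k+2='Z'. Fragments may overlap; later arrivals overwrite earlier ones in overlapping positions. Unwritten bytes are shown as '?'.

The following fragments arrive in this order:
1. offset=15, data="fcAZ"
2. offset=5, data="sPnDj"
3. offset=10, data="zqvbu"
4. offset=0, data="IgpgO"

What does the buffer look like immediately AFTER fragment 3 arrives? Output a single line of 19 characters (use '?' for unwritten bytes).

Fragment 1: offset=15 data="fcAZ" -> buffer=???????????????fcAZ
Fragment 2: offset=5 data="sPnDj" -> buffer=?????sPnDj?????fcAZ
Fragment 3: offset=10 data="zqvbu" -> buffer=?????sPnDjzqvbufcAZ

Answer: ?????sPnDjzqvbufcAZ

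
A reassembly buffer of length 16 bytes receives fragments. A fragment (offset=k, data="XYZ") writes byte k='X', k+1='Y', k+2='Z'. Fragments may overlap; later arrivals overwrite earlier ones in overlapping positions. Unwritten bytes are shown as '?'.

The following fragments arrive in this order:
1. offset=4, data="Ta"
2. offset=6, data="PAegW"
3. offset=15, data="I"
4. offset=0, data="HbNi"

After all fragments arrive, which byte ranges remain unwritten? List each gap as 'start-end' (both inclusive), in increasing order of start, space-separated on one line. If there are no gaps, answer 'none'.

Answer: 11-14

Derivation:
Fragment 1: offset=4 len=2
Fragment 2: offset=6 len=5
Fragment 3: offset=15 len=1
Fragment 4: offset=0 len=4
Gaps: 11-14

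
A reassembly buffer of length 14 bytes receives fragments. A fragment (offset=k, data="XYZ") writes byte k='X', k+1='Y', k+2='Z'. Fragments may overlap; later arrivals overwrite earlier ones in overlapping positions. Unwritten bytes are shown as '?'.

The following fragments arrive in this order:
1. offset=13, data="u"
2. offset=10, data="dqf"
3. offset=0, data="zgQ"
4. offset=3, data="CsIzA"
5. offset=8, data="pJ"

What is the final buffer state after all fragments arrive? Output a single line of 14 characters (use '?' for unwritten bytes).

Answer: zgQCsIzApJdqfu

Derivation:
Fragment 1: offset=13 data="u" -> buffer=?????????????u
Fragment 2: offset=10 data="dqf" -> buffer=??????????dqfu
Fragment 3: offset=0 data="zgQ" -> buffer=zgQ???????dqfu
Fragment 4: offset=3 data="CsIzA" -> buffer=zgQCsIzA??dqfu
Fragment 5: offset=8 data="pJ" -> buffer=zgQCsIzApJdqfu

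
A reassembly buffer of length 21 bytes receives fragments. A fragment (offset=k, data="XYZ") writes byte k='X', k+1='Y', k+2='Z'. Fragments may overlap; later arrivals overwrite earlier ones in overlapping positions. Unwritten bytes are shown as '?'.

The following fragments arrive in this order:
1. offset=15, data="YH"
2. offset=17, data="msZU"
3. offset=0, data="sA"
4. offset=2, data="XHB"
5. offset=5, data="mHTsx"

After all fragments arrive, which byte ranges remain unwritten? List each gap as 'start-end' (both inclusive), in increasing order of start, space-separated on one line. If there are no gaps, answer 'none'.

Answer: 10-14

Derivation:
Fragment 1: offset=15 len=2
Fragment 2: offset=17 len=4
Fragment 3: offset=0 len=2
Fragment 4: offset=2 len=3
Fragment 5: offset=5 len=5
Gaps: 10-14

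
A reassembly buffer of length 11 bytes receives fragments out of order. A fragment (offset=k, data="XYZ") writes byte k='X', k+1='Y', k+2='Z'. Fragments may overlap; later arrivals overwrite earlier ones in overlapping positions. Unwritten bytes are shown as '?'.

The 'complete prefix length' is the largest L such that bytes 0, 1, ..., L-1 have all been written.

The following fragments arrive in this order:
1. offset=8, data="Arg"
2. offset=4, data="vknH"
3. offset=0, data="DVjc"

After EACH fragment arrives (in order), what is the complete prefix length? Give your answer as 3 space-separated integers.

Fragment 1: offset=8 data="Arg" -> buffer=????????Arg -> prefix_len=0
Fragment 2: offset=4 data="vknH" -> buffer=????vknHArg -> prefix_len=0
Fragment 3: offset=0 data="DVjc" -> buffer=DVjcvknHArg -> prefix_len=11

Answer: 0 0 11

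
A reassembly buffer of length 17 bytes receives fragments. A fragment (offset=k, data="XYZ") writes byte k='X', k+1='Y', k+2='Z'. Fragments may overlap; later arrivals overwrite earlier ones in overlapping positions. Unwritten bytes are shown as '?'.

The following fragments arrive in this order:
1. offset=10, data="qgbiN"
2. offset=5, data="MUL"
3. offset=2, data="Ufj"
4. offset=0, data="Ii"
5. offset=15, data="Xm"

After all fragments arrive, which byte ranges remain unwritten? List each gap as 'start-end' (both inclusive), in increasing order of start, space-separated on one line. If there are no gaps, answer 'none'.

Answer: 8-9

Derivation:
Fragment 1: offset=10 len=5
Fragment 2: offset=5 len=3
Fragment 3: offset=2 len=3
Fragment 4: offset=0 len=2
Fragment 5: offset=15 len=2
Gaps: 8-9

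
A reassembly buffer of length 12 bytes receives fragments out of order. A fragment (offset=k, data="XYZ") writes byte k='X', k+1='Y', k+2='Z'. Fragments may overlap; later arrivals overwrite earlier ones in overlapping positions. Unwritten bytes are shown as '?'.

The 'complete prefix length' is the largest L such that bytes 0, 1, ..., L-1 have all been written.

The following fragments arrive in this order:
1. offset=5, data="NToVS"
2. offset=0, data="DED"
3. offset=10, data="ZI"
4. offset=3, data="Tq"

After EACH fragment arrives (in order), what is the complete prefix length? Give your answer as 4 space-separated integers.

Answer: 0 3 3 12

Derivation:
Fragment 1: offset=5 data="NToVS" -> buffer=?????NToVS?? -> prefix_len=0
Fragment 2: offset=0 data="DED" -> buffer=DED??NToVS?? -> prefix_len=3
Fragment 3: offset=10 data="ZI" -> buffer=DED??NToVSZI -> prefix_len=3
Fragment 4: offset=3 data="Tq" -> buffer=DEDTqNToVSZI -> prefix_len=12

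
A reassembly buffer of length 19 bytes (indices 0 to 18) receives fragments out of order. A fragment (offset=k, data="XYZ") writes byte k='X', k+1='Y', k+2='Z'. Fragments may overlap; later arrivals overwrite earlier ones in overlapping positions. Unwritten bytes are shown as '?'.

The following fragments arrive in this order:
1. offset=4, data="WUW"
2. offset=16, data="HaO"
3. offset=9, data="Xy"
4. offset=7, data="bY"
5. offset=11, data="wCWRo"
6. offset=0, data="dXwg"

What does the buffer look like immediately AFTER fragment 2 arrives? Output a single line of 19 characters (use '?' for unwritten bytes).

Fragment 1: offset=4 data="WUW" -> buffer=????WUW????????????
Fragment 2: offset=16 data="HaO" -> buffer=????WUW?????????HaO

Answer: ????WUW?????????HaO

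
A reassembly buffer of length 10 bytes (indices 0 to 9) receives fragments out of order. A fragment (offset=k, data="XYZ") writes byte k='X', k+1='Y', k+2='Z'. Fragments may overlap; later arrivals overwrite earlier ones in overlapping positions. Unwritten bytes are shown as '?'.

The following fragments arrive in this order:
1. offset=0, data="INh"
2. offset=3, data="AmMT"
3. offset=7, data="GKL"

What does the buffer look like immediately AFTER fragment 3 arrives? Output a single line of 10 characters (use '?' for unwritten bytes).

Answer: INhAmMTGKL

Derivation:
Fragment 1: offset=0 data="INh" -> buffer=INh???????
Fragment 2: offset=3 data="AmMT" -> buffer=INhAmMT???
Fragment 3: offset=7 data="GKL" -> buffer=INhAmMTGKL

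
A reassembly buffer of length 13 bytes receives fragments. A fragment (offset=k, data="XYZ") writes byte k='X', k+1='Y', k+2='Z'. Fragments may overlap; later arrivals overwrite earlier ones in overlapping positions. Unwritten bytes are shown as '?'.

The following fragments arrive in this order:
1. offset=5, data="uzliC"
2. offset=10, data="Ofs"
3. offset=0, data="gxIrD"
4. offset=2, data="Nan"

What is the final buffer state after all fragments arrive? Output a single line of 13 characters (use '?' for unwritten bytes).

Fragment 1: offset=5 data="uzliC" -> buffer=?????uzliC???
Fragment 2: offset=10 data="Ofs" -> buffer=?????uzliCOfs
Fragment 3: offset=0 data="gxIrD" -> buffer=gxIrDuzliCOfs
Fragment 4: offset=2 data="Nan" -> buffer=gxNanuzliCOfs

Answer: gxNanuzliCOfs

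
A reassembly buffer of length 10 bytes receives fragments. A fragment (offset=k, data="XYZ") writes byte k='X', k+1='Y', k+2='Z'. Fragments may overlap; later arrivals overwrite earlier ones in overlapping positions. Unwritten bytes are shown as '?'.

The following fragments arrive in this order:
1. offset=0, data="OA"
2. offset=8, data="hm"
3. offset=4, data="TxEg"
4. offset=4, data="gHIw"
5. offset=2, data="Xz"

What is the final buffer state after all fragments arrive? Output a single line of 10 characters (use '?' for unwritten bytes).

Answer: OAXzgHIwhm

Derivation:
Fragment 1: offset=0 data="OA" -> buffer=OA????????
Fragment 2: offset=8 data="hm" -> buffer=OA??????hm
Fragment 3: offset=4 data="TxEg" -> buffer=OA??TxEghm
Fragment 4: offset=4 data="gHIw" -> buffer=OA??gHIwhm
Fragment 5: offset=2 data="Xz" -> buffer=OAXzgHIwhm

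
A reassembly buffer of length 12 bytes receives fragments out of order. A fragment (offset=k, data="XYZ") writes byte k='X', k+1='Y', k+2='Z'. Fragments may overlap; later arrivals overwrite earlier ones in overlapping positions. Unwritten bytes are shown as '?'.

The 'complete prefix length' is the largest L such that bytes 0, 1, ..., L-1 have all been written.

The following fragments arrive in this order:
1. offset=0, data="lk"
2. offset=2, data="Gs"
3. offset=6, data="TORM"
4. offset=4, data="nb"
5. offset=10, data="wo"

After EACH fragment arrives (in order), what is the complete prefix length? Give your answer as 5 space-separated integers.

Fragment 1: offset=0 data="lk" -> buffer=lk?????????? -> prefix_len=2
Fragment 2: offset=2 data="Gs" -> buffer=lkGs???????? -> prefix_len=4
Fragment 3: offset=6 data="TORM" -> buffer=lkGs??TORM?? -> prefix_len=4
Fragment 4: offset=4 data="nb" -> buffer=lkGsnbTORM?? -> prefix_len=10
Fragment 5: offset=10 data="wo" -> buffer=lkGsnbTORMwo -> prefix_len=12

Answer: 2 4 4 10 12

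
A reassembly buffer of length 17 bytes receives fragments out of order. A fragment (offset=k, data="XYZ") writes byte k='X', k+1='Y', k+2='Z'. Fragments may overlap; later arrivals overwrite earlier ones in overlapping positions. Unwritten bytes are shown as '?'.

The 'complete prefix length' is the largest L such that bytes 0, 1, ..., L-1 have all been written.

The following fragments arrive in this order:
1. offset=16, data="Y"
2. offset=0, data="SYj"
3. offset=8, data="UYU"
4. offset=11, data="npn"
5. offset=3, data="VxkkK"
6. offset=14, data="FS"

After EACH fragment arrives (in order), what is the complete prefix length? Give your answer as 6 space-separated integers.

Answer: 0 3 3 3 14 17

Derivation:
Fragment 1: offset=16 data="Y" -> buffer=????????????????Y -> prefix_len=0
Fragment 2: offset=0 data="SYj" -> buffer=SYj?????????????Y -> prefix_len=3
Fragment 3: offset=8 data="UYU" -> buffer=SYj?????UYU?????Y -> prefix_len=3
Fragment 4: offset=11 data="npn" -> buffer=SYj?????UYUnpn??Y -> prefix_len=3
Fragment 5: offset=3 data="VxkkK" -> buffer=SYjVxkkKUYUnpn??Y -> prefix_len=14
Fragment 6: offset=14 data="FS" -> buffer=SYjVxkkKUYUnpnFSY -> prefix_len=17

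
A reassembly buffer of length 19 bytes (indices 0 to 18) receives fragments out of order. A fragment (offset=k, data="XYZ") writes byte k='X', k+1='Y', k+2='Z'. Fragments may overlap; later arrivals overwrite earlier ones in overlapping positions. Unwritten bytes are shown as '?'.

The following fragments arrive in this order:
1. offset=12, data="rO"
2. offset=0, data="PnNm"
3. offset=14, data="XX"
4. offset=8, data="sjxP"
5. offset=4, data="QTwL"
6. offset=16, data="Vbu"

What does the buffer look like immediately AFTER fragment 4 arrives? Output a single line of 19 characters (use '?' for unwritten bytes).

Answer: PnNm????sjxPrOXX???

Derivation:
Fragment 1: offset=12 data="rO" -> buffer=????????????rO?????
Fragment 2: offset=0 data="PnNm" -> buffer=PnNm????????rO?????
Fragment 3: offset=14 data="XX" -> buffer=PnNm????????rOXX???
Fragment 4: offset=8 data="sjxP" -> buffer=PnNm????sjxPrOXX???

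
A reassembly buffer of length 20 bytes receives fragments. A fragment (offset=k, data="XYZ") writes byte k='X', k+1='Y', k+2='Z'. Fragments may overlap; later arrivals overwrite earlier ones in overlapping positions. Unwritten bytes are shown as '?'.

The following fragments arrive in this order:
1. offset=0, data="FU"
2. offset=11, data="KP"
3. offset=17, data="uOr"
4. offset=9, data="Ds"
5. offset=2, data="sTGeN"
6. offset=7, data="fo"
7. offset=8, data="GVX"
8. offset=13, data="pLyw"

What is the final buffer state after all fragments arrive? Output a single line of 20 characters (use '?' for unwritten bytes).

Answer: FUsTGeNfGVXKPpLywuOr

Derivation:
Fragment 1: offset=0 data="FU" -> buffer=FU??????????????????
Fragment 2: offset=11 data="KP" -> buffer=FU?????????KP???????
Fragment 3: offset=17 data="uOr" -> buffer=FU?????????KP????uOr
Fragment 4: offset=9 data="Ds" -> buffer=FU???????DsKP????uOr
Fragment 5: offset=2 data="sTGeN" -> buffer=FUsTGeN??DsKP????uOr
Fragment 6: offset=7 data="fo" -> buffer=FUsTGeNfoDsKP????uOr
Fragment 7: offset=8 data="GVX" -> buffer=FUsTGeNfGVXKP????uOr
Fragment 8: offset=13 data="pLyw" -> buffer=FUsTGeNfGVXKPpLywuOr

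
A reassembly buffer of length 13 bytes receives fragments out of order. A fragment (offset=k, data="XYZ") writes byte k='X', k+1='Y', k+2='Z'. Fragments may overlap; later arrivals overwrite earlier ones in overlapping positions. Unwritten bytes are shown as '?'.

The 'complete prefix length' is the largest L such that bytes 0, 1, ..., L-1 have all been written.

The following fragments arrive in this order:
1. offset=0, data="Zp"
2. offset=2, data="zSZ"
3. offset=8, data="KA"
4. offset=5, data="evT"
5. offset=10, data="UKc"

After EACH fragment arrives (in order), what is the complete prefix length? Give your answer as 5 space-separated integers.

Fragment 1: offset=0 data="Zp" -> buffer=Zp??????????? -> prefix_len=2
Fragment 2: offset=2 data="zSZ" -> buffer=ZpzSZ???????? -> prefix_len=5
Fragment 3: offset=8 data="KA" -> buffer=ZpzSZ???KA??? -> prefix_len=5
Fragment 4: offset=5 data="evT" -> buffer=ZpzSZevTKA??? -> prefix_len=10
Fragment 5: offset=10 data="UKc" -> buffer=ZpzSZevTKAUKc -> prefix_len=13

Answer: 2 5 5 10 13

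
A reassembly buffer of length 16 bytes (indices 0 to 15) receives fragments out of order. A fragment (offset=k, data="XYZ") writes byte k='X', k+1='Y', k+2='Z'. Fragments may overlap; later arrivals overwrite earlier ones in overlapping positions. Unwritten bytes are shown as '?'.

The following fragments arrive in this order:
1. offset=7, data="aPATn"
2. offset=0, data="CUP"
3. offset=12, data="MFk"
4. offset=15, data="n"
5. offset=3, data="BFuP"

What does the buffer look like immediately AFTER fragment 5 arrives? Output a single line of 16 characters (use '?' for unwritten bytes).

Answer: CUPBFuPaPATnMFkn

Derivation:
Fragment 1: offset=7 data="aPATn" -> buffer=???????aPATn????
Fragment 2: offset=0 data="CUP" -> buffer=CUP????aPATn????
Fragment 3: offset=12 data="MFk" -> buffer=CUP????aPATnMFk?
Fragment 4: offset=15 data="n" -> buffer=CUP????aPATnMFkn
Fragment 5: offset=3 data="BFuP" -> buffer=CUPBFuPaPATnMFkn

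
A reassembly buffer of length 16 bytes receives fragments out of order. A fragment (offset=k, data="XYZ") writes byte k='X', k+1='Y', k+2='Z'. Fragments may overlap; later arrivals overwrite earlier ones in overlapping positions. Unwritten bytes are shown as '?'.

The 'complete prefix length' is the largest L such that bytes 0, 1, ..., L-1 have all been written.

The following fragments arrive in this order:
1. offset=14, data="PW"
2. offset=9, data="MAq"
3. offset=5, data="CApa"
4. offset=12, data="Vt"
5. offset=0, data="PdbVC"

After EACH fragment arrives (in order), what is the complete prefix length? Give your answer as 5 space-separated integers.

Answer: 0 0 0 0 16

Derivation:
Fragment 1: offset=14 data="PW" -> buffer=??????????????PW -> prefix_len=0
Fragment 2: offset=9 data="MAq" -> buffer=?????????MAq??PW -> prefix_len=0
Fragment 3: offset=5 data="CApa" -> buffer=?????CApaMAq??PW -> prefix_len=0
Fragment 4: offset=12 data="Vt" -> buffer=?????CApaMAqVtPW -> prefix_len=0
Fragment 5: offset=0 data="PdbVC" -> buffer=PdbVCCApaMAqVtPW -> prefix_len=16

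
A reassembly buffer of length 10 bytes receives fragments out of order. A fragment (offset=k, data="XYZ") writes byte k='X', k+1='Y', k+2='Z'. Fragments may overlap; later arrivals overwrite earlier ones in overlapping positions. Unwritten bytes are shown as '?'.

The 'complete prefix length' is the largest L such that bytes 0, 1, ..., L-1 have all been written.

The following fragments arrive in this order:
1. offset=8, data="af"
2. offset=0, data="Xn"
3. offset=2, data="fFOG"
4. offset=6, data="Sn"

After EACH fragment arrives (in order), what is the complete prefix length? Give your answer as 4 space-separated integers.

Fragment 1: offset=8 data="af" -> buffer=????????af -> prefix_len=0
Fragment 2: offset=0 data="Xn" -> buffer=Xn??????af -> prefix_len=2
Fragment 3: offset=2 data="fFOG" -> buffer=XnfFOG??af -> prefix_len=6
Fragment 4: offset=6 data="Sn" -> buffer=XnfFOGSnaf -> prefix_len=10

Answer: 0 2 6 10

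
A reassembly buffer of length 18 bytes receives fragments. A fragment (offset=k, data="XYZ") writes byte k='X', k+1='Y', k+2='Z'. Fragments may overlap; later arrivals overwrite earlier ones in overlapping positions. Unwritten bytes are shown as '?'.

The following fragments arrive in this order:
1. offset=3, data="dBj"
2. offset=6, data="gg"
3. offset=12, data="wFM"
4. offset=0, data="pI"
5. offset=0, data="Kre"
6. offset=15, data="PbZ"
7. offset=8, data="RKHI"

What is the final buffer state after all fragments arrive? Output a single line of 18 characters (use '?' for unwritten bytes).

Answer: KredBjggRKHIwFMPbZ

Derivation:
Fragment 1: offset=3 data="dBj" -> buffer=???dBj????????????
Fragment 2: offset=6 data="gg" -> buffer=???dBjgg??????????
Fragment 3: offset=12 data="wFM" -> buffer=???dBjgg????wFM???
Fragment 4: offset=0 data="pI" -> buffer=pI?dBjgg????wFM???
Fragment 5: offset=0 data="Kre" -> buffer=KredBjgg????wFM???
Fragment 6: offset=15 data="PbZ" -> buffer=KredBjgg????wFMPbZ
Fragment 7: offset=8 data="RKHI" -> buffer=KredBjggRKHIwFMPbZ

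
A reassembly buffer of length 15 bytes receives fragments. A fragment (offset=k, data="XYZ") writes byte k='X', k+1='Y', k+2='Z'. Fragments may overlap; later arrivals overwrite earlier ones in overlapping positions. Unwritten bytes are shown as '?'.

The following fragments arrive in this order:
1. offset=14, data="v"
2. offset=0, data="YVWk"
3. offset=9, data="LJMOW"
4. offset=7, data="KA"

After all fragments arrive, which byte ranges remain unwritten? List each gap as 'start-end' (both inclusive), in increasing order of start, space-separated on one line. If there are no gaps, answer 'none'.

Fragment 1: offset=14 len=1
Fragment 2: offset=0 len=4
Fragment 3: offset=9 len=5
Fragment 4: offset=7 len=2
Gaps: 4-6

Answer: 4-6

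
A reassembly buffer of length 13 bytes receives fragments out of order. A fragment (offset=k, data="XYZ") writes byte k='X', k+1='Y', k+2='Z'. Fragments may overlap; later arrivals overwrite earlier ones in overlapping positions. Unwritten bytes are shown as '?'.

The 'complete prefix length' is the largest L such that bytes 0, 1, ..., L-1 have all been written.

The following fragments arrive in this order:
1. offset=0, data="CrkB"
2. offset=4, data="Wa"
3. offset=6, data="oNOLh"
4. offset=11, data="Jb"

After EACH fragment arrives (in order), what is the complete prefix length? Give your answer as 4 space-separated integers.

Answer: 4 6 11 13

Derivation:
Fragment 1: offset=0 data="CrkB" -> buffer=CrkB????????? -> prefix_len=4
Fragment 2: offset=4 data="Wa" -> buffer=CrkBWa??????? -> prefix_len=6
Fragment 3: offset=6 data="oNOLh" -> buffer=CrkBWaoNOLh?? -> prefix_len=11
Fragment 4: offset=11 data="Jb" -> buffer=CrkBWaoNOLhJb -> prefix_len=13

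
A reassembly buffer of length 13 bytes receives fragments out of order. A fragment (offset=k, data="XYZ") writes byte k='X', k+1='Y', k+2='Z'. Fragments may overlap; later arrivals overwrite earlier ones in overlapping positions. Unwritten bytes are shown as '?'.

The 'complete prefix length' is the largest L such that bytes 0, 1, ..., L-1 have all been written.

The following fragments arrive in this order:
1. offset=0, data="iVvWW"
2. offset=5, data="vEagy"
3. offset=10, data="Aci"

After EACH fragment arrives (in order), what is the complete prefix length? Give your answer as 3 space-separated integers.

Fragment 1: offset=0 data="iVvWW" -> buffer=iVvWW???????? -> prefix_len=5
Fragment 2: offset=5 data="vEagy" -> buffer=iVvWWvEagy??? -> prefix_len=10
Fragment 3: offset=10 data="Aci" -> buffer=iVvWWvEagyAci -> prefix_len=13

Answer: 5 10 13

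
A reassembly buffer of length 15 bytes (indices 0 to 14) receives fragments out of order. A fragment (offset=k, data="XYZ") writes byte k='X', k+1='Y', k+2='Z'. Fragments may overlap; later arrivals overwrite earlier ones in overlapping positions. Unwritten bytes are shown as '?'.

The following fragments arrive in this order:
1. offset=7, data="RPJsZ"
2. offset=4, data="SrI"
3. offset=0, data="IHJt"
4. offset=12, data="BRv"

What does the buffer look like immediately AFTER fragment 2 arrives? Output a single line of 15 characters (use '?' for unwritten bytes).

Answer: ????SrIRPJsZ???

Derivation:
Fragment 1: offset=7 data="RPJsZ" -> buffer=???????RPJsZ???
Fragment 2: offset=4 data="SrI" -> buffer=????SrIRPJsZ???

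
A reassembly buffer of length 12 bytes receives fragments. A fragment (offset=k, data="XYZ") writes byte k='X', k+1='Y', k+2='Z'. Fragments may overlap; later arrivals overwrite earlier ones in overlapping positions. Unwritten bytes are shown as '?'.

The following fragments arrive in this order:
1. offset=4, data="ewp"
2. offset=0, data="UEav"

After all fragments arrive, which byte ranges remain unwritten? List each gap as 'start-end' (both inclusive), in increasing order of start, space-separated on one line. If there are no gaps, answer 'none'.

Fragment 1: offset=4 len=3
Fragment 2: offset=0 len=4
Gaps: 7-11

Answer: 7-11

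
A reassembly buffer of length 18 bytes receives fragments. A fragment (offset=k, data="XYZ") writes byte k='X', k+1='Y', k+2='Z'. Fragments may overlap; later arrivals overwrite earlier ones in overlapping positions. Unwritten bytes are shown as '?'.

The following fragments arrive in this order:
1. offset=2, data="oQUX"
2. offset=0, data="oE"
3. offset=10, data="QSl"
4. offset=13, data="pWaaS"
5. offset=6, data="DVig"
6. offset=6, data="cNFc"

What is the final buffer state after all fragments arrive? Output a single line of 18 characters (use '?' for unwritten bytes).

Answer: oEoQUXcNFcQSlpWaaS

Derivation:
Fragment 1: offset=2 data="oQUX" -> buffer=??oQUX????????????
Fragment 2: offset=0 data="oE" -> buffer=oEoQUX????????????
Fragment 3: offset=10 data="QSl" -> buffer=oEoQUX????QSl?????
Fragment 4: offset=13 data="pWaaS" -> buffer=oEoQUX????QSlpWaaS
Fragment 5: offset=6 data="DVig" -> buffer=oEoQUXDVigQSlpWaaS
Fragment 6: offset=6 data="cNFc" -> buffer=oEoQUXcNFcQSlpWaaS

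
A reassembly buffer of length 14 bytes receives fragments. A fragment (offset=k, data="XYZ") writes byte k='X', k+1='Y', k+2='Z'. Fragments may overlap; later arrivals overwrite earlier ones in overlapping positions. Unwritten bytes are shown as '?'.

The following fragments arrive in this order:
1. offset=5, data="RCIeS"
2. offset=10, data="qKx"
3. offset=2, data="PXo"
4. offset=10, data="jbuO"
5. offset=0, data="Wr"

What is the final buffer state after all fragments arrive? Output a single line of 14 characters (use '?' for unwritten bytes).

Fragment 1: offset=5 data="RCIeS" -> buffer=?????RCIeS????
Fragment 2: offset=10 data="qKx" -> buffer=?????RCIeSqKx?
Fragment 3: offset=2 data="PXo" -> buffer=??PXoRCIeSqKx?
Fragment 4: offset=10 data="jbuO" -> buffer=??PXoRCIeSjbuO
Fragment 5: offset=0 data="Wr" -> buffer=WrPXoRCIeSjbuO

Answer: WrPXoRCIeSjbuO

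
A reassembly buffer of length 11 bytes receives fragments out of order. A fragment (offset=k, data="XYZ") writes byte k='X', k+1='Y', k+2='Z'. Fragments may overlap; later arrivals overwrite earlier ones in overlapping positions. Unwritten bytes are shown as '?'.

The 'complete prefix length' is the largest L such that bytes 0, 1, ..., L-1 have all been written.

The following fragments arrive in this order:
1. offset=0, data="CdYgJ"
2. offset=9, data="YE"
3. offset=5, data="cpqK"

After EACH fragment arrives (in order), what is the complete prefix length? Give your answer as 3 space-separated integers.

Answer: 5 5 11

Derivation:
Fragment 1: offset=0 data="CdYgJ" -> buffer=CdYgJ?????? -> prefix_len=5
Fragment 2: offset=9 data="YE" -> buffer=CdYgJ????YE -> prefix_len=5
Fragment 3: offset=5 data="cpqK" -> buffer=CdYgJcpqKYE -> prefix_len=11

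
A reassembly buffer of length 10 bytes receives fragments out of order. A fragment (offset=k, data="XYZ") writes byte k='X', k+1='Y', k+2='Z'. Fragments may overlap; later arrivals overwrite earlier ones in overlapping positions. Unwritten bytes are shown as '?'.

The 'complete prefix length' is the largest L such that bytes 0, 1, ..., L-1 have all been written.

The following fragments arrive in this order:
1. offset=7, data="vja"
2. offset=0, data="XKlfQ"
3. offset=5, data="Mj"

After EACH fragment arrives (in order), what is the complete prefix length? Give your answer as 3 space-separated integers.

Fragment 1: offset=7 data="vja" -> buffer=???????vja -> prefix_len=0
Fragment 2: offset=0 data="XKlfQ" -> buffer=XKlfQ??vja -> prefix_len=5
Fragment 3: offset=5 data="Mj" -> buffer=XKlfQMjvja -> prefix_len=10

Answer: 0 5 10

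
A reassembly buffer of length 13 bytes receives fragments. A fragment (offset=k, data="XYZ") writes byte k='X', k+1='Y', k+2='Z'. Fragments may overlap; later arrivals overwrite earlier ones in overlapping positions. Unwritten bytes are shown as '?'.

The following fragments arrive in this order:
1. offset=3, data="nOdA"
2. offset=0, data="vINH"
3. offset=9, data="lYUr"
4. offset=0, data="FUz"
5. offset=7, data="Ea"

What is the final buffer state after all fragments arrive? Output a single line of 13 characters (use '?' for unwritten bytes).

Fragment 1: offset=3 data="nOdA" -> buffer=???nOdA??????
Fragment 2: offset=0 data="vINH" -> buffer=vINHOdA??????
Fragment 3: offset=9 data="lYUr" -> buffer=vINHOdA??lYUr
Fragment 4: offset=0 data="FUz" -> buffer=FUzHOdA??lYUr
Fragment 5: offset=7 data="Ea" -> buffer=FUzHOdAEalYUr

Answer: FUzHOdAEalYUr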